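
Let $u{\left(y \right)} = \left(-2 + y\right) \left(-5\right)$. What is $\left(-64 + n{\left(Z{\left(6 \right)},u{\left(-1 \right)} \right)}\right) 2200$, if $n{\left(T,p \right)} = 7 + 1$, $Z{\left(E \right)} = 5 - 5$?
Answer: $-123200$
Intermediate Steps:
$Z{\left(E \right)} = 0$
$u{\left(y \right)} = 10 - 5 y$
$n{\left(T,p \right)} = 8$
$\left(-64 + n{\left(Z{\left(6 \right)},u{\left(-1 \right)} \right)}\right) 2200 = \left(-64 + 8\right) 2200 = \left(-56\right) 2200 = -123200$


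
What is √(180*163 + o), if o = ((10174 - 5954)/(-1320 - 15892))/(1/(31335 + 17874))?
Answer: 5*√12794458443/4303 ≈ 131.43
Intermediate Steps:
o = -51915495/4303 (o = (4220/(-17212))/(1/49209) = (4220*(-1/17212))/(1/49209) = -1055/4303*49209 = -51915495/4303 ≈ -12065.)
√(180*163 + o) = √(180*163 - 51915495/4303) = √(29340 - 51915495/4303) = √(74334525/4303) = 5*√12794458443/4303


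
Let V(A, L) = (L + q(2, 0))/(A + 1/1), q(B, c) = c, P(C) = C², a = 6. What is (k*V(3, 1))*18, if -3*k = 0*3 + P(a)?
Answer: -54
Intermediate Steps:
V(A, L) = L/(1 + A) (V(A, L) = (L + 0)/(A + 1/1) = L/(A + 1) = L/(1 + A))
k = -12 (k = -(0*3 + 6²)/3 = -(0 + 36)/3 = -⅓*36 = -12)
(k*V(3, 1))*18 = -12/(1 + 3)*18 = -12/4*18 = -12*¼*18 = -3*18 = -54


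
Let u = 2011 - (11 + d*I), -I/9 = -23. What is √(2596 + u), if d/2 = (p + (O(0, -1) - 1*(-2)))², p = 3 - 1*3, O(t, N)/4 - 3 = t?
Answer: 2*I*√19137 ≈ 276.67*I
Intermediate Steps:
O(t, N) = 12 + 4*t
p = 0 (p = 3 - 3 = 0)
I = 207 (I = -9*(-23) = 207)
d = 392 (d = 2*(0 + ((12 + 4*0) - 1*(-2)))² = 2*(0 + ((12 + 0) + 2))² = 2*(0 + (12 + 2))² = 2*(0 + 14)² = 2*14² = 2*196 = 392)
u = -79144 (u = 2011 - (11 + 392*207) = 2011 - (11 + 81144) = 2011 - 1*81155 = 2011 - 81155 = -79144)
√(2596 + u) = √(2596 - 79144) = √(-76548) = 2*I*√19137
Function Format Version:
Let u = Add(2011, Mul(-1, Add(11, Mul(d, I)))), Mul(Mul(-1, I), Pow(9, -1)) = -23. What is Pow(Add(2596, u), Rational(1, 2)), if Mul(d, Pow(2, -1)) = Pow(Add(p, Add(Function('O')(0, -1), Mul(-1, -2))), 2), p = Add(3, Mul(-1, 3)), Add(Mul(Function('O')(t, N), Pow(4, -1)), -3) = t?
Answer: Mul(2, I, Pow(19137, Rational(1, 2))) ≈ Mul(276.67, I)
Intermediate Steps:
Function('O')(t, N) = Add(12, Mul(4, t))
p = 0 (p = Add(3, -3) = 0)
I = 207 (I = Mul(-9, -23) = 207)
d = 392 (d = Mul(2, Pow(Add(0, Add(Add(12, Mul(4, 0)), Mul(-1, -2))), 2)) = Mul(2, Pow(Add(0, Add(Add(12, 0), 2)), 2)) = Mul(2, Pow(Add(0, Add(12, 2)), 2)) = Mul(2, Pow(Add(0, 14), 2)) = Mul(2, Pow(14, 2)) = Mul(2, 196) = 392)
u = -79144 (u = Add(2011, Mul(-1, Add(11, Mul(392, 207)))) = Add(2011, Mul(-1, Add(11, 81144))) = Add(2011, Mul(-1, 81155)) = Add(2011, -81155) = -79144)
Pow(Add(2596, u), Rational(1, 2)) = Pow(Add(2596, -79144), Rational(1, 2)) = Pow(-76548, Rational(1, 2)) = Mul(2, I, Pow(19137, Rational(1, 2)))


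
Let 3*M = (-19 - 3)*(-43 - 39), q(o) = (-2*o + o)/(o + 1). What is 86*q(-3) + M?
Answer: 1417/3 ≈ 472.33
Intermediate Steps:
q(o) = -o/(1 + o) (q(o) = (-o)/(1 + o) = -o/(1 + o))
M = 1804/3 (M = ((-19 - 3)*(-43 - 39))/3 = (-22*(-82))/3 = (⅓)*1804 = 1804/3 ≈ 601.33)
86*q(-3) + M = 86*(-1*(-3)/(1 - 3)) + 1804/3 = 86*(-1*(-3)/(-2)) + 1804/3 = 86*(-1*(-3)*(-½)) + 1804/3 = 86*(-3/2) + 1804/3 = -129 + 1804/3 = 1417/3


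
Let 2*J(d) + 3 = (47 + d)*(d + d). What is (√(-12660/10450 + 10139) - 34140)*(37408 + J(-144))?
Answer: -1753925430 + 102749*√11070718505/2090 ≈ -1.7488e+9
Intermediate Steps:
J(d) = -3/2 + d*(47 + d) (J(d) = -3/2 + ((47 + d)*(d + d))/2 = -3/2 + ((47 + d)*(2*d))/2 = -3/2 + (2*d*(47 + d))/2 = -3/2 + d*(47 + d))
(√(-12660/10450 + 10139) - 34140)*(37408 + J(-144)) = (√(-12660/10450 + 10139) - 34140)*(37408 + (-3/2 + (-144)² + 47*(-144))) = (√(-12660*1/10450 + 10139) - 34140)*(37408 + (-3/2 + 20736 - 6768)) = (√(-1266/1045 + 10139) - 34140)*(37408 + 27933/2) = (√(10593989/1045) - 34140)*(102749/2) = (√11070718505/1045 - 34140)*(102749/2) = (-34140 + √11070718505/1045)*(102749/2) = -1753925430 + 102749*√11070718505/2090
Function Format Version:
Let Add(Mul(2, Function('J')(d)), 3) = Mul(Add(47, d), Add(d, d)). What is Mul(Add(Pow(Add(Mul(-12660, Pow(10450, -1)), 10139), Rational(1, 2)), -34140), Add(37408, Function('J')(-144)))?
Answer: Add(-1753925430, Mul(Rational(102749, 2090), Pow(11070718505, Rational(1, 2)))) ≈ -1.7488e+9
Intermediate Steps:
Function('J')(d) = Add(Rational(-3, 2), Mul(d, Add(47, d))) (Function('J')(d) = Add(Rational(-3, 2), Mul(Rational(1, 2), Mul(Add(47, d), Add(d, d)))) = Add(Rational(-3, 2), Mul(Rational(1, 2), Mul(Add(47, d), Mul(2, d)))) = Add(Rational(-3, 2), Mul(Rational(1, 2), Mul(2, d, Add(47, d)))) = Add(Rational(-3, 2), Mul(d, Add(47, d))))
Mul(Add(Pow(Add(Mul(-12660, Pow(10450, -1)), 10139), Rational(1, 2)), -34140), Add(37408, Function('J')(-144))) = Mul(Add(Pow(Add(Mul(-12660, Pow(10450, -1)), 10139), Rational(1, 2)), -34140), Add(37408, Add(Rational(-3, 2), Pow(-144, 2), Mul(47, -144)))) = Mul(Add(Pow(Add(Mul(-12660, Rational(1, 10450)), 10139), Rational(1, 2)), -34140), Add(37408, Add(Rational(-3, 2), 20736, -6768))) = Mul(Add(Pow(Add(Rational(-1266, 1045), 10139), Rational(1, 2)), -34140), Add(37408, Rational(27933, 2))) = Mul(Add(Pow(Rational(10593989, 1045), Rational(1, 2)), -34140), Rational(102749, 2)) = Mul(Add(Mul(Rational(1, 1045), Pow(11070718505, Rational(1, 2))), -34140), Rational(102749, 2)) = Mul(Add(-34140, Mul(Rational(1, 1045), Pow(11070718505, Rational(1, 2)))), Rational(102749, 2)) = Add(-1753925430, Mul(Rational(102749, 2090), Pow(11070718505, Rational(1, 2))))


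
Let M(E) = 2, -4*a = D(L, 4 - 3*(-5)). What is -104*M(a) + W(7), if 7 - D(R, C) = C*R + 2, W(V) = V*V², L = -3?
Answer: 135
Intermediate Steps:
W(V) = V³
D(R, C) = 5 - C*R (D(R, C) = 7 - (C*R + 2) = 7 - (2 + C*R) = 7 + (-2 - C*R) = 5 - C*R)
a = -31/2 (a = -(5 - 1*(4 - 3*(-5))*(-3))/4 = -(5 - 1*(4 + 15)*(-3))/4 = -(5 - 1*19*(-3))/4 = -(5 + 57)/4 = -¼*62 = -31/2 ≈ -15.500)
-104*M(a) + W(7) = -104*2 + 7³ = -208 + 343 = 135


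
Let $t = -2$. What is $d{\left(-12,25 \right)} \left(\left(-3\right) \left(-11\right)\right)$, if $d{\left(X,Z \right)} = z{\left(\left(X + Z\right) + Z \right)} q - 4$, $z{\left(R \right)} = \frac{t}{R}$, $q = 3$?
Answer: $- \frac{2607}{19} \approx -137.21$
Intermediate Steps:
$z{\left(R \right)} = - \frac{2}{R}$
$d{\left(X,Z \right)} = -4 - \frac{6}{X + 2 Z}$ ($d{\left(X,Z \right)} = - \frac{2}{\left(X + Z\right) + Z} 3 - 4 = - \frac{2}{X + 2 Z} 3 - 4 = - \frac{6}{X + 2 Z} - 4 = -4 - \frac{6}{X + 2 Z}$)
$d{\left(-12,25 \right)} \left(\left(-3\right) \left(-11\right)\right) = \frac{2 \left(-3 - 100 - -24\right)}{-12 + 2 \cdot 25} \left(\left(-3\right) \left(-11\right)\right) = \frac{2 \left(-3 - 100 + 24\right)}{-12 + 50} \cdot 33 = 2 \cdot \frac{1}{38} \left(-79\right) 33 = \left(- \frac{79}{19}\right) 33 = - \frac{2607}{19}$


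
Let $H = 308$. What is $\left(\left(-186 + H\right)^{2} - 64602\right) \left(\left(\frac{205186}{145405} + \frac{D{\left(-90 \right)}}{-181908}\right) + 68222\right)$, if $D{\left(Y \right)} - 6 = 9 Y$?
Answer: $- \frac{7476477005631333482}{2204194395} \approx -3.3919 \cdot 10^{9}$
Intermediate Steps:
$D{\left(Y \right)} = 6 + 9 Y$
$\left(\left(-186 + H\right)^{2} - 64602\right) \left(\left(\frac{205186}{145405} + \frac{D{\left(-90 \right)}}{-181908}\right) + 68222\right) = \left(\left(-186 + 308\right)^{2} - 64602\right) \left(\left(\frac{205186}{145405} + \frac{6 + 9 \left(-90\right)}{-181908}\right) + 68222\right) = \left(122^{2} - 64602\right) \left(\left(205186 \cdot \frac{1}{145405} + \left(6 - 810\right) \left(- \frac{1}{181908}\right)\right) + 68222\right) = \left(14884 - 64602\right) \left(\left(\frac{205186}{145405} - - \frac{67}{15159}\right) + 68222\right) = - 49718 \left(\left(\frac{205186}{145405} + \frac{67}{15159}\right) + 68222\right) = - 49718 \left(\frac{3120156709}{2204194395} + 68222\right) = \left(-49718\right) \frac{150377670172399}{2204194395} = - \frac{7476477005631333482}{2204194395}$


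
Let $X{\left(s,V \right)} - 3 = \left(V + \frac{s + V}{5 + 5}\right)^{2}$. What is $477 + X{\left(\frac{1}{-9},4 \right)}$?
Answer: $\frac{161761}{324} \approx 499.26$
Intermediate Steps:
$X{\left(s,V \right)} = 3 + \left(\frac{s}{10} + \frac{11 V}{10}\right)^{2}$ ($X{\left(s,V \right)} = 3 + \left(V + \frac{s + V}{5 + 5}\right)^{2} = 3 + \left(V + \frac{V + s}{10}\right)^{2} = 3 + \left(V + \left(V + s\right) \frac{1}{10}\right)^{2} = 3 + \left(V + \left(\frac{V}{10} + \frac{s}{10}\right)\right)^{2} = 3 + \left(\frac{s}{10} + \frac{11 V}{10}\right)^{2}$)
$477 + X{\left(\frac{1}{-9},4 \right)} = 477 + \left(3 + \frac{\left(\frac{1}{-9} + 11 \cdot 4\right)^{2}}{100}\right) = 477 + \left(3 + \frac{\left(- \frac{1}{9} + 44\right)^{2}}{100}\right) = 477 + \left(3 + \frac{\left(\frac{395}{9}\right)^{2}}{100}\right) = 477 + \left(3 + \frac{1}{100} \cdot \frac{156025}{81}\right) = 477 + \left(3 + \frac{6241}{324}\right) = 477 + \frac{7213}{324} = \frac{161761}{324}$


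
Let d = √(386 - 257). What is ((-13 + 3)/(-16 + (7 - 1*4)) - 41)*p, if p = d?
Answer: -523*√129/13 ≈ -456.93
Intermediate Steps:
d = √129 ≈ 11.358
p = √129 ≈ 11.358
((-13 + 3)/(-16 + (7 - 1*4)) - 41)*p = ((-13 + 3)/(-16 + (7 - 1*4)) - 41)*√129 = (-10/(-16 + (7 - 4)) - 41)*√129 = (-10/(-16 + 3) - 41)*√129 = (-10/(-13) - 41)*√129 = (-10*(-1/13) - 41)*√129 = (10/13 - 41)*√129 = -523*√129/13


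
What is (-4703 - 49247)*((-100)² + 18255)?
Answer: -1524357250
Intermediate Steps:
(-4703 - 49247)*((-100)² + 18255) = -53950*(10000 + 18255) = -53950*28255 = -1524357250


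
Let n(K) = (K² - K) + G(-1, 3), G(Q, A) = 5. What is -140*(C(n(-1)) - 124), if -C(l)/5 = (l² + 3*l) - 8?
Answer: 60760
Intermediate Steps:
n(K) = 5 + K² - K (n(K) = (K² - K) + 5 = 5 + K² - K)
C(l) = 40 - 15*l - 5*l² (C(l) = -5*((l² + 3*l) - 8) = -5*(-8 + l² + 3*l) = 40 - 15*l - 5*l²)
-140*(C(n(-1)) - 124) = -140*((40 - 15*(5 + (-1)² - 1*(-1)) - 5*(5 + (-1)² - 1*(-1))²) - 124) = -140*((40 - 15*(5 + 1 + 1) - 5*(5 + 1 + 1)²) - 124) = -140*((40 - 15*7 - 5*7²) - 124) = -140*((40 - 105 - 5*49) - 124) = -140*((40 - 105 - 245) - 124) = -140*(-310 - 124) = -140*(-434) = 60760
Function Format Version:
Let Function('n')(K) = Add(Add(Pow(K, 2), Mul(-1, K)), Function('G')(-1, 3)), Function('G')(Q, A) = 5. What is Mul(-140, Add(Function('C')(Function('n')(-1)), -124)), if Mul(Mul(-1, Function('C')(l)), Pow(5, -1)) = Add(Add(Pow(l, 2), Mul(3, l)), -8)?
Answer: 60760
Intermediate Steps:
Function('n')(K) = Add(5, Pow(K, 2), Mul(-1, K)) (Function('n')(K) = Add(Add(Pow(K, 2), Mul(-1, K)), 5) = Add(5, Pow(K, 2), Mul(-1, K)))
Function('C')(l) = Add(40, Mul(-15, l), Mul(-5, Pow(l, 2))) (Function('C')(l) = Mul(-5, Add(Add(Pow(l, 2), Mul(3, l)), -8)) = Mul(-5, Add(-8, Pow(l, 2), Mul(3, l))) = Add(40, Mul(-15, l), Mul(-5, Pow(l, 2))))
Mul(-140, Add(Function('C')(Function('n')(-1)), -124)) = Mul(-140, Add(Add(40, Mul(-15, Add(5, Pow(-1, 2), Mul(-1, -1))), Mul(-5, Pow(Add(5, Pow(-1, 2), Mul(-1, -1)), 2))), -124)) = Mul(-140, Add(Add(40, Mul(-15, Add(5, 1, 1)), Mul(-5, Pow(Add(5, 1, 1), 2))), -124)) = Mul(-140, Add(Add(40, Mul(-15, 7), Mul(-5, Pow(7, 2))), -124)) = Mul(-140, Add(Add(40, -105, Mul(-5, 49)), -124)) = Mul(-140, Add(Add(40, -105, -245), -124)) = Mul(-140, Add(-310, -124)) = Mul(-140, -434) = 60760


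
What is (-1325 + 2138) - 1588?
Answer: -775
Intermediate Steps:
(-1325 + 2138) - 1588 = 813 - 1588 = -775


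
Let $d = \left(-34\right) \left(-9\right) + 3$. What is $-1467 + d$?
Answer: $-1158$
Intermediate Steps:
$d = 309$ ($d = 306 + 3 = 309$)
$-1467 + d = -1467 + 309 = -1158$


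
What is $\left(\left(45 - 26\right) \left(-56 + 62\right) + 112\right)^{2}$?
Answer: $51076$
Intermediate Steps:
$\left(\left(45 - 26\right) \left(-56 + 62\right) + 112\right)^{2} = \left(19 \cdot 6 + 112\right)^{2} = \left(114 + 112\right)^{2} = 226^{2} = 51076$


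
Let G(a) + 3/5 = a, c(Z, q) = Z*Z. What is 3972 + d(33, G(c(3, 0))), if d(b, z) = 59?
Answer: 4031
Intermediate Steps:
c(Z, q) = Z²
G(a) = -⅗ + a
3972 + d(33, G(c(3, 0))) = 3972 + 59 = 4031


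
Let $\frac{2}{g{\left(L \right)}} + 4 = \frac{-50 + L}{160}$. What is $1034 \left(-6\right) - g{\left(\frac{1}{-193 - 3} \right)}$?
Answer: $- \frac{838972444}{135241} \approx -6203.5$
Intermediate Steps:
$g{\left(L \right)} = \frac{2}{- \frac{69}{16} + \frac{L}{160}}$ ($g{\left(L \right)} = \frac{2}{-4 + \frac{-50 + L}{160}} = \frac{2}{-4 + \left(-50 + L\right) \frac{1}{160}} = \frac{2}{-4 + \left(- \frac{5}{16} + \frac{L}{160}\right)} = \frac{2}{- \frac{69}{16} + \frac{L}{160}}$)
$1034 \left(-6\right) - g{\left(\frac{1}{-193 - 3} \right)} = 1034 \left(-6\right) - \frac{320}{-690 + \frac{1}{-193 - 3}} = -6204 - \frac{320}{-690 + \frac{1}{-196}} = -6204 - \frac{320}{-690 - \frac{1}{196}} = -6204 - \frac{320}{- \frac{135241}{196}} = -6204 - 320 \left(- \frac{196}{135241}\right) = -6204 - - \frac{62720}{135241} = -6204 + \frac{62720}{135241} = - \frac{838972444}{135241}$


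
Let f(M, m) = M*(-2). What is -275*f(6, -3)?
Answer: 3300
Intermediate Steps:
f(M, m) = -2*M
-275*f(6, -3) = -(-550)*6 = -275*(-12) = 3300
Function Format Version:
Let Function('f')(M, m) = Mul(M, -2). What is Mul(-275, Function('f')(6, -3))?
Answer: 3300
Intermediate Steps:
Function('f')(M, m) = Mul(-2, M)
Mul(-275, Function('f')(6, -3)) = Mul(-275, Mul(-2, 6)) = Mul(-275, -12) = 3300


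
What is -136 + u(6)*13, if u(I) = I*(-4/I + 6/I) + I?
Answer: -32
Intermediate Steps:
u(I) = 2 + I (u(I) = I*(2/I) + I = 2 + I)
-136 + u(6)*13 = -136 + (2 + 6)*13 = -136 + 8*13 = -136 + 104 = -32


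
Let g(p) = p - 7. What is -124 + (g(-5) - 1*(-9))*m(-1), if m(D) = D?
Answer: -121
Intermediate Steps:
g(p) = -7 + p
-124 + (g(-5) - 1*(-9))*m(-1) = -124 + ((-7 - 5) - 1*(-9))*(-1) = -124 + (-12 + 9)*(-1) = -124 - 3*(-1) = -124 + 3 = -121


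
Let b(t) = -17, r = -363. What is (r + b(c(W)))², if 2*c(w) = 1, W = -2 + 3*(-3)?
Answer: 144400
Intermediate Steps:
W = -11 (W = -2 - 9 = -11)
c(w) = ½ (c(w) = (½)*1 = ½)
(r + b(c(W)))² = (-363 - 17)² = (-380)² = 144400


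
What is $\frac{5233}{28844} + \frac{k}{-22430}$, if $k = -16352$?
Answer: $\frac{294516639}{323485460} \approx 0.91045$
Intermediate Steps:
$\frac{5233}{28844} + \frac{k}{-22430} = \frac{5233}{28844} - \frac{16352}{-22430} = 5233 \cdot \frac{1}{28844} - - \frac{8176}{11215} = \frac{5233}{28844} + \frac{8176}{11215} = \frac{294516639}{323485460}$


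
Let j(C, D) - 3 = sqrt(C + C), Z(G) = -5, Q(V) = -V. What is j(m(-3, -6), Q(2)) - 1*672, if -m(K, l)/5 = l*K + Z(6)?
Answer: -669 + I*sqrt(130) ≈ -669.0 + 11.402*I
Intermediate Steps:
m(K, l) = 25 - 5*K*l (m(K, l) = -5*(l*K - 5) = -5*(K*l - 5) = -5*(-5 + K*l) = 25 - 5*K*l)
j(C, D) = 3 + sqrt(2)*sqrt(C) (j(C, D) = 3 + sqrt(C + C) = 3 + sqrt(2*C) = 3 + sqrt(2)*sqrt(C))
j(m(-3, -6), Q(2)) - 1*672 = (3 + sqrt(2)*sqrt(25 - 5*(-3)*(-6))) - 1*672 = (3 + sqrt(2)*sqrt(25 - 90)) - 672 = (3 + sqrt(2)*sqrt(-65)) - 672 = (3 + sqrt(2)*(I*sqrt(65))) - 672 = (3 + I*sqrt(130)) - 672 = -669 + I*sqrt(130)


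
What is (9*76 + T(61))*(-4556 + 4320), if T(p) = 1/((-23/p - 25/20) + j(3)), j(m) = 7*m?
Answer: -763108832/4727 ≈ -1.6144e+5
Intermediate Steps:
T(p) = 1/(79/4 - 23/p) (T(p) = 1/((-23/p - 25/20) + 7*3) = 1/((-23/p - 25*1/20) + 21) = 1/((-23/p - 5/4) + 21) = 1/((-5/4 - 23/p) + 21) = 1/(79/4 - 23/p))
(9*76 + T(61))*(-4556 + 4320) = (9*76 + 4*61/(-92 + 79*61))*(-4556 + 4320) = (684 + 4*61/(-92 + 4819))*(-236) = (684 + 4*61/4727)*(-236) = (684 + 4*61*(1/4727))*(-236) = (684 + 244/4727)*(-236) = (3233512/4727)*(-236) = -763108832/4727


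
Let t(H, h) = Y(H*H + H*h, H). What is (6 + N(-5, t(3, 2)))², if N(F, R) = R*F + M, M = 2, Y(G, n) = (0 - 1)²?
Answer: 9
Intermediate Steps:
Y(G, n) = 1 (Y(G, n) = (-1)² = 1)
t(H, h) = 1
N(F, R) = 2 + F*R (N(F, R) = R*F + 2 = F*R + 2 = 2 + F*R)
(6 + N(-5, t(3, 2)))² = (6 + (2 - 5*1))² = (6 + (2 - 5))² = (6 - 3)² = 3² = 9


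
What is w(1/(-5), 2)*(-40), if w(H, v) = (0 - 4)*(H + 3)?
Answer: 448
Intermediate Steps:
w(H, v) = -12 - 4*H (w(H, v) = -4*(3 + H) = -12 - 4*H)
w(1/(-5), 2)*(-40) = (-12 - 4/(-5))*(-40) = (-12 - 4*(-1/5))*(-40) = (-12 + 4/5)*(-40) = -56/5*(-40) = 448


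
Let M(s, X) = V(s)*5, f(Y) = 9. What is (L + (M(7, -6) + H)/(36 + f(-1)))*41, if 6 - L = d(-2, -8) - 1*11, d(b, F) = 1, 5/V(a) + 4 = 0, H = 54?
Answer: 125911/180 ≈ 699.51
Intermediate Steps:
V(a) = -5/4 (V(a) = 5/(-4 + 0) = 5/(-4) = 5*(-¼) = -5/4)
L = 16 (L = 6 - (1 - 1*11) = 6 - (1 - 11) = 6 - 1*(-10) = 6 + 10 = 16)
M(s, X) = -25/4 (M(s, X) = -5/4*5 = -25/4)
(L + (M(7, -6) + H)/(36 + f(-1)))*41 = (16 + (-25/4 + 54)/(36 + 9))*41 = (16 + (191/4)/45)*41 = (16 + (191/4)*(1/45))*41 = (16 + 191/180)*41 = (3071/180)*41 = 125911/180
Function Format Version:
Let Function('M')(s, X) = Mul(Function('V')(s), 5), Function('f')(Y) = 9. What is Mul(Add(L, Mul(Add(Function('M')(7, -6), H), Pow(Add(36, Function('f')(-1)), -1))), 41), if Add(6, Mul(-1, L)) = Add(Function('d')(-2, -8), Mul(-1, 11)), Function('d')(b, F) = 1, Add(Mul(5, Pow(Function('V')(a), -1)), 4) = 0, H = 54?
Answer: Rational(125911, 180) ≈ 699.51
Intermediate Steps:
Function('V')(a) = Rational(-5, 4) (Function('V')(a) = Mul(5, Pow(Add(-4, 0), -1)) = Mul(5, Pow(-4, -1)) = Mul(5, Rational(-1, 4)) = Rational(-5, 4))
L = 16 (L = Add(6, Mul(-1, Add(1, Mul(-1, 11)))) = Add(6, Mul(-1, Add(1, -11))) = Add(6, Mul(-1, -10)) = Add(6, 10) = 16)
Function('M')(s, X) = Rational(-25, 4) (Function('M')(s, X) = Mul(Rational(-5, 4), 5) = Rational(-25, 4))
Mul(Add(L, Mul(Add(Function('M')(7, -6), H), Pow(Add(36, Function('f')(-1)), -1))), 41) = Mul(Add(16, Mul(Add(Rational(-25, 4), 54), Pow(Add(36, 9), -1))), 41) = Mul(Add(16, Mul(Rational(191, 4), Pow(45, -1))), 41) = Mul(Add(16, Mul(Rational(191, 4), Rational(1, 45))), 41) = Mul(Add(16, Rational(191, 180)), 41) = Mul(Rational(3071, 180), 41) = Rational(125911, 180)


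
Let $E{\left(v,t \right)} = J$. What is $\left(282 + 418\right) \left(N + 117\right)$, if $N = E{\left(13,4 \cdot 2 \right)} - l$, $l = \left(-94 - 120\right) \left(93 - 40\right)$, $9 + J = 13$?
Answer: $8024100$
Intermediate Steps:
$J = 4$ ($J = -9 + 13 = 4$)
$E{\left(v,t \right)} = 4$
$l = -11342$ ($l = \left(-214\right) 53 = -11342$)
$N = 11346$ ($N = 4 - -11342 = 4 + 11342 = 11346$)
$\left(282 + 418\right) \left(N + 117\right) = \left(282 + 418\right) \left(11346 + 117\right) = 700 \cdot 11463 = 8024100$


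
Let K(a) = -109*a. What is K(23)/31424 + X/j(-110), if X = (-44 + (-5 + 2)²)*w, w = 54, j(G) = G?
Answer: 5911559/345664 ≈ 17.102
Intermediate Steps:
X = -1890 (X = (-44 + (-5 + 2)²)*54 = (-44 + (-3)²)*54 = (-44 + 9)*54 = -35*54 = -1890)
K(23)/31424 + X/j(-110) = -109*23/31424 - 1890/(-110) = -2507*1/31424 - 1890*(-1/110) = -2507/31424 + 189/11 = 5911559/345664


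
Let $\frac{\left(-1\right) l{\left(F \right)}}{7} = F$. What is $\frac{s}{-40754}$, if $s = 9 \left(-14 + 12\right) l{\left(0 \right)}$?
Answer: $0$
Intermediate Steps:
$l{\left(F \right)} = - 7 F$
$s = 0$ ($s = 9 \left(-14 + 12\right) \left(\left(-7\right) 0\right) = 9 \left(-2\right) 0 = \left(-18\right) 0 = 0$)
$\frac{s}{-40754} = \frac{0}{-40754} = 0 \left(- \frac{1}{40754}\right) = 0$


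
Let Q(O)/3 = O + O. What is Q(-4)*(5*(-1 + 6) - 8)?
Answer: -408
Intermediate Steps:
Q(O) = 6*O (Q(O) = 3*(O + O) = 3*(2*O) = 6*O)
Q(-4)*(5*(-1 + 6) - 8) = (6*(-4))*(5*(-1 + 6) - 8) = -24*(5*5 - 8) = -24*(25 - 8) = -24*17 = -408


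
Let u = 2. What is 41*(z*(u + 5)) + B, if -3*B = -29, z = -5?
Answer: -4276/3 ≈ -1425.3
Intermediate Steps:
B = 29/3 (B = -1/3*(-29) = 29/3 ≈ 9.6667)
41*(z*(u + 5)) + B = 41*(-5*(2 + 5)) + 29/3 = 41*(-5*7) + 29/3 = 41*(-35) + 29/3 = -1435 + 29/3 = -4276/3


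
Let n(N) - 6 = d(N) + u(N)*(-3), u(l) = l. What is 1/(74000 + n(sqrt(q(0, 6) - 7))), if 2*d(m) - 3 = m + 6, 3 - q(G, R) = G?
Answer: 296042/21910216541 + 20*I/21910216541 ≈ 1.3512e-5 + 9.1282e-10*I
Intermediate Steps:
q(G, R) = 3 - G
d(m) = 9/2 + m/2 (d(m) = 3/2 + (m + 6)/2 = 3/2 + (6 + m)/2 = 3/2 + (3 + m/2) = 9/2 + m/2)
n(N) = 21/2 - 5*N/2 (n(N) = 6 + ((9/2 + N/2) + N*(-3)) = 6 + ((9/2 + N/2) - 3*N) = 6 + (9/2 - 5*N/2) = 21/2 - 5*N/2)
1/(74000 + n(sqrt(q(0, 6) - 7))) = 1/(74000 + (21/2 - 5*sqrt((3 - 1*0) - 7)/2)) = 1/(74000 + (21/2 - 5*sqrt((3 + 0) - 7)/2)) = 1/(74000 + (21/2 - 5*sqrt(3 - 7)/2)) = 1/(74000 + (21/2 - 5*I)) = 1/(148021/2 - 5*I) = 4*(148021/2 + 5*I)/21910216541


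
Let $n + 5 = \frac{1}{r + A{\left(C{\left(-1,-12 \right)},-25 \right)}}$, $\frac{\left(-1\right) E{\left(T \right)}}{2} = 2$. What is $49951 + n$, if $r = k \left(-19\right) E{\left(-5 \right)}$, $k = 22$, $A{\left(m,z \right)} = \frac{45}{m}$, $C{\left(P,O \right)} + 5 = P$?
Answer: $\frac{166270236}{3329} \approx 49946.0$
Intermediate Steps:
$C{\left(P,O \right)} = -5 + P$
$E{\left(T \right)} = -4$ ($E{\left(T \right)} = \left(-2\right) 2 = -4$)
$r = 1672$ ($r = 22 \left(-19\right) \left(-4\right) = \left(-418\right) \left(-4\right) = 1672$)
$n = - \frac{16643}{3329}$ ($n = -5 + \frac{1}{1672 + \frac{45}{-5 - 1}} = -5 + \frac{1}{1672 + \frac{45}{-6}} = -5 + \frac{1}{1672 + 45 \left(- \frac{1}{6}\right)} = -5 + \frac{1}{1672 - \frac{15}{2}} = -5 + \frac{1}{\frac{3329}{2}} = -5 + \frac{2}{3329} = - \frac{16643}{3329} \approx -4.9994$)
$49951 + n = 49951 - \frac{16643}{3329} = \frac{166270236}{3329}$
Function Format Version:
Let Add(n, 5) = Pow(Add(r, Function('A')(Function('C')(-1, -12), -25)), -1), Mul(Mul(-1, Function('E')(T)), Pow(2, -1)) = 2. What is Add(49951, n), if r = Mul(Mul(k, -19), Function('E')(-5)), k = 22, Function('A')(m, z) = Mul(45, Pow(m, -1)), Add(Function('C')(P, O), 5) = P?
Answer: Rational(166270236, 3329) ≈ 49946.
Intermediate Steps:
Function('C')(P, O) = Add(-5, P)
Function('E')(T) = -4 (Function('E')(T) = Mul(-2, 2) = -4)
r = 1672 (r = Mul(Mul(22, -19), -4) = Mul(-418, -4) = 1672)
n = Rational(-16643, 3329) (n = Add(-5, Pow(Add(1672, Mul(45, Pow(Add(-5, -1), -1))), -1)) = Add(-5, Pow(Add(1672, Mul(45, Pow(-6, -1))), -1)) = Add(-5, Pow(Add(1672, Mul(45, Rational(-1, 6))), -1)) = Add(-5, Pow(Add(1672, Rational(-15, 2)), -1)) = Add(-5, Pow(Rational(3329, 2), -1)) = Add(-5, Rational(2, 3329)) = Rational(-16643, 3329) ≈ -4.9994)
Add(49951, n) = Add(49951, Rational(-16643, 3329)) = Rational(166270236, 3329)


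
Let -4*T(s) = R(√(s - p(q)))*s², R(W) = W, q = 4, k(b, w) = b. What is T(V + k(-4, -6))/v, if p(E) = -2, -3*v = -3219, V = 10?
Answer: -18*√2/1073 ≈ -0.023724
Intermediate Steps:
v = 1073 (v = -⅓*(-3219) = 1073)
T(s) = -s²*√(2 + s)/4 (T(s) = -√(s - 1*(-2))*s²/4 = -√(s + 2)*s²/4 = -√(2 + s)*s²/4 = -s²*√(2 + s)/4)
T(V + k(-4, -6))/v = -(10 - 4)²*√(2 + (10 - 4))/4/1073 = -¼*6²*√(2 + 6)*(1/1073) = -¼*36*√8*(1/1073) = -¼*36*2*√2*(1/1073) = -18*√2*(1/1073) = -18*√2/1073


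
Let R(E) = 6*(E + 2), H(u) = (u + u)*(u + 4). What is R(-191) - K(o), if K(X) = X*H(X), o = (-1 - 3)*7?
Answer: 36498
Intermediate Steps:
H(u) = 2*u*(4 + u) (H(u) = (2*u)*(4 + u) = 2*u*(4 + u))
R(E) = 12 + 6*E (R(E) = 6*(2 + E) = 12 + 6*E)
o = -28 (o = -4*7 = -28)
K(X) = 2*X**2*(4 + X) (K(X) = X*(2*X*(4 + X)) = 2*X**2*(4 + X))
R(-191) - K(o) = (12 + 6*(-191)) - 2*(-28)**2*(4 - 28) = (12 - 1146) - 2*784*(-24) = -1134 - 1*(-37632) = -1134 + 37632 = 36498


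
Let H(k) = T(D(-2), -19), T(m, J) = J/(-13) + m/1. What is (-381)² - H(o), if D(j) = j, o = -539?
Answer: 1887100/13 ≈ 1.4516e+5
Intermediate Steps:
T(m, J) = m - J/13 (T(m, J) = J*(-1/13) + m*1 = -J/13 + m = m - J/13)
H(k) = -7/13 (H(k) = -2 - 1/13*(-19) = -2 + 19/13 = -7/13)
(-381)² - H(o) = (-381)² - 1*(-7/13) = 145161 + 7/13 = 1887100/13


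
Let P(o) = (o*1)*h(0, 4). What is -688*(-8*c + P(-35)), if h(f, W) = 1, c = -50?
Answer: -251120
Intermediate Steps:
P(o) = o (P(o) = (o*1)*1 = o*1 = o)
-688*(-8*c + P(-35)) = -688*(-8*(-50) - 35) = -688*(400 - 35) = -688*365 = -251120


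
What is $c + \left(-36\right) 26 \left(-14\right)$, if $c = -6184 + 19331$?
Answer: $26251$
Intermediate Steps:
$c = 13147$
$c + \left(-36\right) 26 \left(-14\right) = 13147 + \left(-36\right) 26 \left(-14\right) = 13147 - -13104 = 13147 + 13104 = 26251$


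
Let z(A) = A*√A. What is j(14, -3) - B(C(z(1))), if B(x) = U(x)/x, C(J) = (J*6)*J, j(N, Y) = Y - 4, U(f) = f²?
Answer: -13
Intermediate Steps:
j(N, Y) = -4 + Y
z(A) = A^(3/2)
C(J) = 6*J² (C(J) = (6*J)*J = 6*J²)
B(x) = x (B(x) = x²/x = x)
j(14, -3) - B(C(z(1))) = (-4 - 3) - 6*(1^(3/2))² = -7 - 6*1² = -7 - 6 = -13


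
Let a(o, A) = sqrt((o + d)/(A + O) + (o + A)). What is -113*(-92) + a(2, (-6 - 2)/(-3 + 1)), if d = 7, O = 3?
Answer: 10396 + sqrt(357)/7 ≈ 10399.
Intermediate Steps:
a(o, A) = sqrt(A + o + (7 + o)/(3 + A)) (a(o, A) = sqrt((o + 7)/(A + 3) + (o + A)) = sqrt((7 + o)/(3 + A) + (A + o)) = sqrt(A + o + (7 + o)/(3 + A)))
-113*(-92) + a(2, (-6 - 2)/(-3 + 1)) = -113*(-92) + sqrt((7 + 2 + (3 + (-6 - 2)/(-3 + 1))*((-6 - 2)/(-3 + 1) + 2))/(3 + (-6 - 2)/(-3 + 1))) = 10396 + sqrt((7 + 2 + (3 - 8/(-2))*(-8/(-2) + 2))/(3 - 8/(-2))) = 10396 + sqrt((7 + 2 + (3 - 8*(-1/2))*(-8*(-1/2) + 2))/(3 - 8*(-1/2))) = 10396 + sqrt((7 + 2 + (3 + 4)*(4 + 2))/(3 + 4)) = 10396 + sqrt((7 + 2 + 7*6)/7) = 10396 + sqrt((7 + 2 + 42)/7) = 10396 + sqrt((1/7)*51) = 10396 + sqrt(51/7) = 10396 + sqrt(357)/7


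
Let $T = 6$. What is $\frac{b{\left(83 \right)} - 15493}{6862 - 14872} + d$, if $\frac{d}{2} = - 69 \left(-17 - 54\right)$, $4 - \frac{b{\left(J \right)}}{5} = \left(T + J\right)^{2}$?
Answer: $\frac{39268529}{4005} \approx 9804.9$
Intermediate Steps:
$b{\left(J \right)} = 20 - 5 \left(6 + J\right)^{2}$
$d = 9798$ ($d = 2 \left(- 69 \left(-17 - 54\right)\right) = 2 \left(\left(-69\right) \left(-71\right)\right) = 2 \cdot 4899 = 9798$)
$\frac{b{\left(83 \right)} - 15493}{6862 - 14872} + d = \frac{\left(20 - 5 \left(6 + 83\right)^{2}\right) - 15493}{6862 - 14872} + 9798 = \frac{\left(20 - 5 \cdot 89^{2}\right) - 15493}{-8010} + 9798 = \left(\left(20 - 39605\right) - 15493\right) \left(- \frac{1}{8010}\right) + 9798 = \left(-39585 - 15493\right) \left(- \frac{1}{8010}\right) + 9798 = \left(-55078\right) \left(- \frac{1}{8010}\right) + 9798 = \frac{27539}{4005} + 9798 = \frac{39268529}{4005}$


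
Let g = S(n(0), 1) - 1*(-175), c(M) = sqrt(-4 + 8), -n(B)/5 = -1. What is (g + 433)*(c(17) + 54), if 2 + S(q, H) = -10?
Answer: 33376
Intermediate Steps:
n(B) = 5 (n(B) = -5*(-1) = 5)
c(M) = 2 (c(M) = sqrt(4) = 2)
S(q, H) = -12 (S(q, H) = -2 - 10 = -12)
g = 163 (g = -12 - 1*(-175) = -12 + 175 = 163)
(g + 433)*(c(17) + 54) = (163 + 433)*(2 + 54) = 596*56 = 33376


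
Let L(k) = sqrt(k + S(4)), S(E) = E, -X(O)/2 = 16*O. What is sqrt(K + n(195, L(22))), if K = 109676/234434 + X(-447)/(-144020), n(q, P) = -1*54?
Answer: 2*I*sqrt(238817790882545229830)/4220398085 ≈ 7.3233*I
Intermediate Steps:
X(O) = -32*O
L(k) = sqrt(4 + k) (L(k) = sqrt(k + 4) = sqrt(4 + k))
n(q, P) = -54
K = 1555274198/4220398085 (K = 109676/234434 - 32*(-447)/(-144020) = 109676*(1/234434) + 14304*(-1/144020) = 54838/117217 - 3576/36005 = 1555274198/4220398085 ≈ 0.36851)
sqrt(K + n(195, L(22))) = sqrt(1555274198/4220398085 - 54) = sqrt(-226346222392/4220398085) = 2*I*sqrt(238817790882545229830)/4220398085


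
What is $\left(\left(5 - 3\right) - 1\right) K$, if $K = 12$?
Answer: $12$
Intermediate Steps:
$\left(\left(5 - 3\right) - 1\right) K = \left(\left(5 - 3\right) - 1\right) 12 = \left(2 - 1\right) 12 = 1 \cdot 12 = 12$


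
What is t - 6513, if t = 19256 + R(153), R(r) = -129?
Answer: 12614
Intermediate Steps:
t = 19127 (t = 19256 - 129 = 19127)
t - 6513 = 19127 - 6513 = 12614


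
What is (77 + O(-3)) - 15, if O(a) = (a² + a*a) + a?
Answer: 77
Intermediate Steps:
O(a) = a + 2*a² (O(a) = (a² + a²) + a = 2*a² + a = a + 2*a²)
(77 + O(-3)) - 15 = (77 - 3*(1 + 2*(-3))) - 15 = (77 - 3*(1 - 6)) - 15 = (77 - 3*(-5)) - 15 = (77 + 15) - 15 = 92 - 15 = 77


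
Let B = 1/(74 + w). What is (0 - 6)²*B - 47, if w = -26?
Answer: -185/4 ≈ -46.250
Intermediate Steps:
B = 1/48 (B = 1/(74 - 26) = 1/48 ≈ 0.020833)
(0 - 6)²*B - 47 = (0 - 6)²*(1/48) - 47 = (-6)²*(1/48) - 47 = 36*(1/48) - 47 = ¾ - 47 = -185/4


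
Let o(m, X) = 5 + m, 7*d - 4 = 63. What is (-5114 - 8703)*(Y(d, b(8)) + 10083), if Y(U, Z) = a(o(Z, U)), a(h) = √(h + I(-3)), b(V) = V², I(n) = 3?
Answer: -139316811 - 82902*√2 ≈ -1.3943e+8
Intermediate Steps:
d = 67/7 (d = 4/7 + (⅐)*63 = 4/7 + 9 = 67/7 ≈ 9.5714)
a(h) = √(3 + h) (a(h) = √(h + 3) = √(3 + h))
Y(U, Z) = √(8 + Z) (Y(U, Z) = √(3 + (5 + Z)) = √(8 + Z))
(-5114 - 8703)*(Y(d, b(8)) + 10083) = (-5114 - 8703)*(√(8 + 8²) + 10083) = -13817*(√(8 + 64) + 10083) = -13817*(√72 + 10083) = -13817*(6*√2 + 10083) = -13817*(10083 + 6*√2) = -139316811 - 82902*√2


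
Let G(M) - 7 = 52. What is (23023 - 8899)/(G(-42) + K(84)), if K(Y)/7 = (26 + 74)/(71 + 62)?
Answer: 8132/37 ≈ 219.78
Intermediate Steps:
K(Y) = 100/19 (K(Y) = 7*((26 + 74)/(71 + 62)) = 7*(100/133) = 100/19)
G(M) = 59 (G(M) = 7 + 52 = 59)
(23023 - 8899)/(G(-42) + K(84)) = (23023 - 8899)/(59 + 100/19) = 14124/(1221/19) = 14124*(19/1221) = 8132/37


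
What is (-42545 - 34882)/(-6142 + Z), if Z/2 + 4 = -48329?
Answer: 77427/102808 ≈ 0.75312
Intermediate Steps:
Z = -96666 (Z = -8 + 2*(-48329) = -8 - 96658 = -96666)
(-42545 - 34882)/(-6142 + Z) = (-42545 - 34882)/(-6142 - 96666) = -77427/(-102808) = -77427*(-1/102808) = 77427/102808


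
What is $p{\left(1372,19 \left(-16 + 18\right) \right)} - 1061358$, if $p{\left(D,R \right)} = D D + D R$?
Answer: $873162$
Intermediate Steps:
$p{\left(D,R \right)} = D^{2} + D R$
$p{\left(1372,19 \left(-16 + 18\right) \right)} - 1061358 = 1372 \left(1372 + 19 \left(-16 + 18\right)\right) - 1061358 = 1372 \left(1372 + 19 \cdot 2\right) - 1061358 = 1372 \left(1372 + 38\right) - 1061358 = 1372 \cdot 1410 - 1061358 = 1934520 - 1061358 = 873162$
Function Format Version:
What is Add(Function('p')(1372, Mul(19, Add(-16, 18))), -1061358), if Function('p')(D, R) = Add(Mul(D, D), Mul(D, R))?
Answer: 873162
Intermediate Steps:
Function('p')(D, R) = Add(Pow(D, 2), Mul(D, R))
Add(Function('p')(1372, Mul(19, Add(-16, 18))), -1061358) = Add(Mul(1372, Add(1372, Mul(19, Add(-16, 18)))), -1061358) = Add(Mul(1372, Add(1372, Mul(19, 2))), -1061358) = Add(Mul(1372, Add(1372, 38)), -1061358) = Add(Mul(1372, 1410), -1061358) = Add(1934520, -1061358) = 873162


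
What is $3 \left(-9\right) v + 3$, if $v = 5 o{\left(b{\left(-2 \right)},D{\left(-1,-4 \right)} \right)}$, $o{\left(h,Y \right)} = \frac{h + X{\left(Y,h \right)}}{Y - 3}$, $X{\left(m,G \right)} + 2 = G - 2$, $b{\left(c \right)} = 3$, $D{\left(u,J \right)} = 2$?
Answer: $273$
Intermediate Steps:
$X{\left(m,G \right)} = -4 + G$ ($X{\left(m,G \right)} = -2 + \left(G - 2\right) = -2 + \left(-2 + G\right) = -4 + G$)
$o{\left(h,Y \right)} = \frac{-4 + 2 h}{-3 + Y}$ ($o{\left(h,Y \right)} = \frac{h + \left(-4 + h\right)}{Y - 3} = \frac{-4 + 2 h}{-3 + Y}$)
$v = -10$ ($v = 5 \frac{2 \left(-2 + 3\right)}{-3 + 2} = 5 \cdot 2 \frac{1}{-1} \cdot 1 = 5 \cdot 2 \left(-1\right) 1 = 5 \left(-2\right) = -10$)
$3 \left(-9\right) v + 3 = 3 \left(-9\right) \left(-10\right) + 3 = \left(-27\right) \left(-10\right) + 3 = 270 + 3 = 273$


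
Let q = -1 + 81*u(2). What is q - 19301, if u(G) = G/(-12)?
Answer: -38631/2 ≈ -19316.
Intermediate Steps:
u(G) = -G/12 (u(G) = G*(-1/12) = -G/12)
q = -29/2 (q = -1 + 81*(-1/12*2) = -1 + 81*(-1/6) = -1 - 27/2 = -29/2 ≈ -14.500)
q - 19301 = -29/2 - 19301 = -38631/2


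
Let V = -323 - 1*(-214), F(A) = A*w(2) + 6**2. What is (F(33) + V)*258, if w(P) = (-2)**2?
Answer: 15222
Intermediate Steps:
w(P) = 4
F(A) = 36 + 4*A (F(A) = A*4 + 6**2 = 4*A + 36 = 36 + 4*A)
V = -109 (V = -323 + 214 = -109)
(F(33) + V)*258 = ((36 + 4*33) - 109)*258 = ((36 + 132) - 109)*258 = (168 - 109)*258 = 59*258 = 15222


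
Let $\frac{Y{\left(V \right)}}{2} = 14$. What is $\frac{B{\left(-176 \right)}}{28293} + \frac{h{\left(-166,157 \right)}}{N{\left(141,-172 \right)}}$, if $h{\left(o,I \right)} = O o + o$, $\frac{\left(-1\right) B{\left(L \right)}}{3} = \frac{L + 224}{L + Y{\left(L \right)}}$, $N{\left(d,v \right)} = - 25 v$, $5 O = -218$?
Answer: $\frac{6169163013}{3751180250} \approx 1.6446$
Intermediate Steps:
$O = - \frac{218}{5}$ ($O = \frac{1}{5} \left(-218\right) = - \frac{218}{5} \approx -43.6$)
$Y{\left(V \right)} = 28$ ($Y{\left(V \right)} = 2 \cdot 14 = 28$)
$B{\left(L \right)} = - \frac{3 \left(224 + L\right)}{28 + L}$ ($B{\left(L \right)} = - 3 \frac{L + 224}{L + 28} = - 3 \frac{224 + L}{28 + L} = - \frac{3 \left(224 + L\right)}{28 + L}$)
$h{\left(o,I \right)} = - \frac{213 o}{5}$ ($h{\left(o,I \right)} = - \frac{218 o}{5} + o = - \frac{213 o}{5}$)
$\frac{B{\left(-176 \right)}}{28293} + \frac{h{\left(-166,157 \right)}}{N{\left(141,-172 \right)}} = \frac{3 \frac{1}{28 - 176} \left(-224 - -176\right)}{28293} + \frac{\left(- \frac{213}{5}\right) \left(-166\right)}{\left(-25\right) \left(-172\right)} = \frac{3 \left(-224 + 176\right)}{-148} \cdot \frac{1}{28293} + \frac{35358}{5 \cdot 4300} = 3 \left(- \frac{1}{148}\right) \left(-48\right) \frac{1}{28293} + \frac{35358}{5} \cdot \frac{1}{4300} = \frac{36}{37} \cdot \frac{1}{28293} + \frac{17679}{10750} = \frac{12}{348947} + \frac{17679}{10750} = \frac{6169163013}{3751180250}$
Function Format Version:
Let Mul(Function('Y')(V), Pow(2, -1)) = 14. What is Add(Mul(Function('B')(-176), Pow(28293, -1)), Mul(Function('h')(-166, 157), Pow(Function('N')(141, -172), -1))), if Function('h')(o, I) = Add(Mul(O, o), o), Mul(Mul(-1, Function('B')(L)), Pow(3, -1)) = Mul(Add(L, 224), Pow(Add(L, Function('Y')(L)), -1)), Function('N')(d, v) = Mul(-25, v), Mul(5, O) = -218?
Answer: Rational(6169163013, 3751180250) ≈ 1.6446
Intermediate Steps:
O = Rational(-218, 5) (O = Mul(Rational(1, 5), -218) = Rational(-218, 5) ≈ -43.600)
Function('Y')(V) = 28 (Function('Y')(V) = Mul(2, 14) = 28)
Function('B')(L) = Mul(-3, Pow(Add(28, L), -1), Add(224, L)) (Function('B')(L) = Mul(-3, Mul(Add(L, 224), Pow(Add(L, 28), -1))) = Mul(-3, Mul(Add(224, L), Pow(Add(28, L), -1))) = Mul(-3, Mul(Pow(Add(28, L), -1), Add(224, L))) = Mul(-3, Pow(Add(28, L), -1), Add(224, L)))
Function('h')(o, I) = Mul(Rational(-213, 5), o) (Function('h')(o, I) = Add(Mul(Rational(-218, 5), o), o) = Mul(Rational(-213, 5), o))
Add(Mul(Function('B')(-176), Pow(28293, -1)), Mul(Function('h')(-166, 157), Pow(Function('N')(141, -172), -1))) = Add(Mul(Mul(3, Pow(Add(28, -176), -1), Add(-224, Mul(-1, -176))), Pow(28293, -1)), Mul(Mul(Rational(-213, 5), -166), Pow(Mul(-25, -172), -1))) = Add(Mul(Mul(3, Pow(-148, -1), Add(-224, 176)), Rational(1, 28293)), Mul(Rational(35358, 5), Pow(4300, -1))) = Add(Mul(Mul(3, Rational(-1, 148), -48), Rational(1, 28293)), Mul(Rational(35358, 5), Rational(1, 4300))) = Add(Mul(Rational(36, 37), Rational(1, 28293)), Rational(17679, 10750)) = Add(Rational(12, 348947), Rational(17679, 10750)) = Rational(6169163013, 3751180250)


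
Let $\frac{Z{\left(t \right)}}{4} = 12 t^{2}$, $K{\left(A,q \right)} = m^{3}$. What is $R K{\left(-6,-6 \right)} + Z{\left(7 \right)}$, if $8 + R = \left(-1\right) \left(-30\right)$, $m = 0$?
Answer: $2352$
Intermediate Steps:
$R = 22$ ($R = -8 - -30 = -8 + 30 = 22$)
$K{\left(A,q \right)} = 0$ ($K{\left(A,q \right)} = 0^{3} = 0$)
$Z{\left(t \right)} = 48 t^{2}$ ($Z{\left(t \right)} = 4 \cdot 12 t^{2} = 48 t^{2}$)
$R K{\left(-6,-6 \right)} + Z{\left(7 \right)} = 22 \cdot 0 + 48 \cdot 7^{2} = 0 + 48 \cdot 49 = 0 + 2352 = 2352$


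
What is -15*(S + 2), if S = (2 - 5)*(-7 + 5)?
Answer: -120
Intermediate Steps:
S = 6 (S = -3*(-2) = 6)
-15*(S + 2) = -15*(6 + 2) = -15*8 = -120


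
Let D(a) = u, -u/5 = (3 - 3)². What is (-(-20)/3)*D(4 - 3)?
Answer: 0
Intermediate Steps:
u = 0 (u = -5*(3 - 3)² = -5*0² = -5*0 = 0)
D(a) = 0
(-(-20)/3)*D(4 - 3) = -(-20)/3*0 = -10*(-⅔)*0 = (20/3)*0 = 0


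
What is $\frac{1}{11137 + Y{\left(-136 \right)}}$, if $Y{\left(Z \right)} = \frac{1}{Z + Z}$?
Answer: $\frac{272}{3029263} \approx 8.9791 \cdot 10^{-5}$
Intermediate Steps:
$Y{\left(Z \right)} = \frac{1}{2 Z}$
$\frac{1}{11137 + Y{\left(-136 \right)}} = \frac{1}{11137 + \frac{1}{2 \left(-136\right)}} = \frac{1}{11137 + \frac{1}{2} \left(- \frac{1}{136}\right)} = \frac{1}{11137 - \frac{1}{272}} = \frac{1}{\frac{3029263}{272}} = \frac{272}{3029263}$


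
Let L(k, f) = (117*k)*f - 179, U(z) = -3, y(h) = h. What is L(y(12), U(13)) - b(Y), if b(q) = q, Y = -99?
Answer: -4292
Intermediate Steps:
L(k, f) = -179 + 117*f*k (L(k, f) = 117*f*k - 179 = -179 + 117*f*k)
L(y(12), U(13)) - b(Y) = (-179 + 117*(-3)*12) - 1*(-99) = (-179 - 4212) + 99 = -4391 + 99 = -4292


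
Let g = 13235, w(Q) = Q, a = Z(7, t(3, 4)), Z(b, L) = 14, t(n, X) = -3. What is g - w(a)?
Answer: 13221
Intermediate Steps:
a = 14
g - w(a) = 13235 - 1*14 = 13235 - 14 = 13221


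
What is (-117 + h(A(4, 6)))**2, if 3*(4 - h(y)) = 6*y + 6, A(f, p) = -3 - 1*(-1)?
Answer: 12321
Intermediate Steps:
A(f, p) = -2 (A(f, p) = -3 + 1 = -2)
h(y) = 2 - 2*y (h(y) = 4 - (6*y + 6)/3 = 4 - (6 + 6*y)/3 = 4 + (-2 - 2*y) = 2 - 2*y)
(-117 + h(A(4, 6)))**2 = (-117 + (2 - 2*(-2)))**2 = (-117 + (2 + 4))**2 = (-117 + 6)**2 = (-111)**2 = 12321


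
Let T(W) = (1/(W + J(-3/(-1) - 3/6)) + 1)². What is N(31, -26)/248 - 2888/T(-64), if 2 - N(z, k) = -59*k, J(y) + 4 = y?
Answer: -3079153519/1031742 ≈ -2984.4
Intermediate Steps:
J(y) = -4 + y
N(z, k) = 2 + 59*k (N(z, k) = 2 - (-59)*k = 2 + 59*k)
T(W) = (1 + 1/(-3/2 + W))² (T(W) = (1/(W + (-4 + (-3/(-1) - 3/6))) + 1)² = (1/(W + (-4 + (-3*(-1) - 3*⅙))) + 1)² = (1/(W + (-4 + (3 - ½))) + 1)² = (1/(W + (-4 + 5/2)) + 1)² = (1/(W - 3/2) + 1)² = (1/(-3/2 + W) + 1)² = (1 + 1/(-3/2 + W))²)
N(31, -26)/248 - 2888/T(-64) = (2 + 59*(-26))/248 - 2888*(-3 + 2*(-64))²/(-1 + 2*(-64))² = (2 - 1534)*(1/248) - 2888*(-3 - 128)²/(-1 - 128)² = -1532*1/248 - 2888/((-129)²/(-131)²) = -383/62 - 2888/(16641*(1/17161)) = -383/62 - 2888/16641/17161 = -383/62 - 2888*17161/16641 = -383/62 - 49560968/16641 = -3079153519/1031742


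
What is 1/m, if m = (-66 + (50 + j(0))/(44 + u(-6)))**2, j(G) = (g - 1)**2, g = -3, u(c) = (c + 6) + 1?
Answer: 225/937024 ≈ 0.00024012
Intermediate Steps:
u(c) = 7 + c (u(c) = (6 + c) + 1 = 7 + c)
j(G) = 16 (j(G) = (-3 - 1)**2 = (-4)**2 = 16)
m = 937024/225 (m = (-66 + (50 + 16)/(44 + (7 - 6)))**2 = (-66 + 66/(44 + 1))**2 = (-66 + 66/45)**2 = (-66 + 66*(1/45))**2 = (-66 + 22/15)**2 = (-968/15)**2 = 937024/225 ≈ 4164.5)
1/m = 1/(937024/225) = 225/937024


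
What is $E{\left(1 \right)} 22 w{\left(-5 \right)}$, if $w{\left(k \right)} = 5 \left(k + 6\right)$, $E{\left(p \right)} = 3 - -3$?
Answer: $660$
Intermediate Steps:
$E{\left(p \right)} = 6$ ($E{\left(p \right)} = 3 + 3 = 6$)
$w{\left(k \right)} = 30 + 5 k$ ($w{\left(k \right)} = 5 \left(6 + k\right) = 30 + 5 k$)
$E{\left(1 \right)} 22 w{\left(-5 \right)} = 6 \cdot 22 \left(30 + 5 \left(-5\right)\right) = 132 \left(30 - 25\right) = 132 \cdot 5 = 660$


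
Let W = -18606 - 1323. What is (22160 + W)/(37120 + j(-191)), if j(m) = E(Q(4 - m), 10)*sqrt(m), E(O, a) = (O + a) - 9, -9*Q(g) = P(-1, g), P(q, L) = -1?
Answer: 335399616/5580473275 - 20079*I*sqrt(191)/11160946550 ≈ 0.060102 - 2.4863e-5*I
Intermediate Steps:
Q(g) = 1/9 (Q(g) = -1/9*(-1) = 1/9)
W = -19929
E(O, a) = -9 + O + a
j(m) = 10*sqrt(m)/9 (j(m) = (-9 + 1/9 + 10)*sqrt(m) = 10*sqrt(m)/9)
(22160 + W)/(37120 + j(-191)) = (22160 - 19929)/(37120 + 10*sqrt(-191)/9) = 2231/(37120 + 10*(I*sqrt(191))/9) = 2231/(37120 + 10*I*sqrt(191)/9)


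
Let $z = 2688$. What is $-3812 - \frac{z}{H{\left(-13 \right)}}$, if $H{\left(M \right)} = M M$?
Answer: $- \frac{646916}{169} \approx -3827.9$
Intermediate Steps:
$H{\left(M \right)} = M^{2}$
$-3812 - \frac{z}{H{\left(-13 \right)}} = -3812 - \frac{2688}{\left(-13\right)^{2}} = -3812 - \frac{2688}{169} = - \frac{646916}{169}$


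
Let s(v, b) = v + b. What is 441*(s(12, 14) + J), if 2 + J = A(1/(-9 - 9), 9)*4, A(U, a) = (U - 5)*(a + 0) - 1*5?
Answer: -78498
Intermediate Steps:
s(v, b) = b + v
A(U, a) = -5 + a*(-5 + U) (A(U, a) = (-5 + U)*a - 5 = a*(-5 + U) - 5 = -5 + a*(-5 + U))
J = -204 (J = -2 + (-5 - 5*9 + 9/(-9 - 9))*4 = -2 + (-5 - 45 + 9/(-18))*4 = -2 + (-5 - 45 - 1/18*9)*4 = -2 + (-5 - 45 - 1/2)*4 = -2 - 101/2*4 = -2 - 202 = -204)
441*(s(12, 14) + J) = 441*((14 + 12) - 204) = 441*(26 - 204) = 441*(-178) = -78498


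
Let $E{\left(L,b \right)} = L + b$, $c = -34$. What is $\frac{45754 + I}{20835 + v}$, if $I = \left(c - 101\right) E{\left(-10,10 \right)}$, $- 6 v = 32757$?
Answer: $\frac{91508}{30751} \approx 2.9758$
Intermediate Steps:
$v = - \frac{10919}{2}$ ($v = \left(- \frac{1}{6}\right) 32757 = - \frac{10919}{2} \approx -5459.5$)
$I = 0$ ($I = \left(-34 - 101\right) \left(-10 + 10\right) = \left(-135\right) 0 = 0$)
$\frac{45754 + I}{20835 + v} = \frac{45754 + 0}{20835 - \frac{10919}{2}} = \frac{45754}{\frac{30751}{2}} = 45754 \cdot \frac{2}{30751} = \frac{91508}{30751}$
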